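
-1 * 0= 0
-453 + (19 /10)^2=-44939 /100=-449.39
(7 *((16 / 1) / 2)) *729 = 40824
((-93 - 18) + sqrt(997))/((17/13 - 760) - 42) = 1443/10409 - 13* sqrt(997)/10409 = 0.10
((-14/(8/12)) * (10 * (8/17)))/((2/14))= -11760/17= -691.76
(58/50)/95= 29/2375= 0.01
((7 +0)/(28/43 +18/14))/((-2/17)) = -35819/1166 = -30.72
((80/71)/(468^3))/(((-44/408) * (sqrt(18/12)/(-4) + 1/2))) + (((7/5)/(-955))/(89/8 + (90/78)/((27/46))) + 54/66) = 19956913686020923/24395132081001825-34 * sqrt(6)/416953251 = 0.82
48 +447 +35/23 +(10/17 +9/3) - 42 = 179121/391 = 458.11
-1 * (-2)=2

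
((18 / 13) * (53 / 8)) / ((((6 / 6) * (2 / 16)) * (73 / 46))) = 43884 / 949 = 46.24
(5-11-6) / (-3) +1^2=5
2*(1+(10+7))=36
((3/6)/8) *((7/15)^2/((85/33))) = 539/102000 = 0.01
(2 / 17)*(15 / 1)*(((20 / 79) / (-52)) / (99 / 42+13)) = -420 / 750737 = -0.00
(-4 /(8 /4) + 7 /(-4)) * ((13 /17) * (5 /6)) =-325 /136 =-2.39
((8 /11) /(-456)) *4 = -4 /627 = -0.01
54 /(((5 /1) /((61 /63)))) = 366 /35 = 10.46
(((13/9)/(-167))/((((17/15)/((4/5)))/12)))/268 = -52/190213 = -0.00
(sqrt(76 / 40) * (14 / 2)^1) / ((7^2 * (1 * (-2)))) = -sqrt(190) / 140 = -0.10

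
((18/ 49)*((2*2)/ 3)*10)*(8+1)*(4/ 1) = 8640/ 49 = 176.33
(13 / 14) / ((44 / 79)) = 1027 / 616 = 1.67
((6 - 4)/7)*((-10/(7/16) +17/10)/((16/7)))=-1481/560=-2.64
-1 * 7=-7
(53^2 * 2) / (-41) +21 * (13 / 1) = 5575 / 41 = 135.98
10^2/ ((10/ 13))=130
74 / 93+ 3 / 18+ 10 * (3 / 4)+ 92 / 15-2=5857 / 465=12.60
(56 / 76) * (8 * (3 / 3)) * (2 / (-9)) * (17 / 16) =-238 / 171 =-1.39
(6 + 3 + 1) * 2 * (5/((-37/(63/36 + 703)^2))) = -198669025/148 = -1342358.28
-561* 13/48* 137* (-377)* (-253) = -1985397244.19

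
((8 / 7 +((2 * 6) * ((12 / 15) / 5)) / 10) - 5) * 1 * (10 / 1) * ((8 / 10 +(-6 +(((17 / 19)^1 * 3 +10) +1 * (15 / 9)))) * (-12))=66910848 / 16625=4024.71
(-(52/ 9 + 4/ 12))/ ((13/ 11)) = -605/ 117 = -5.17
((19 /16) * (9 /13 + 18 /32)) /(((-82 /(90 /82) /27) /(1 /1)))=-6025185 /11188736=-0.54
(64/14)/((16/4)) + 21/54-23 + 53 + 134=20857/126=165.53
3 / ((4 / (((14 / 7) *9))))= 27 / 2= 13.50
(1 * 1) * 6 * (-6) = -36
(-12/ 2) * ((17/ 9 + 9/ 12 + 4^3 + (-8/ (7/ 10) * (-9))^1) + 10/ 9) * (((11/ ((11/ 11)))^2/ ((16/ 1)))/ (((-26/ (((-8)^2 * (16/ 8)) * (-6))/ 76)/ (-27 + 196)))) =-20558908656/ 7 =-2936986950.86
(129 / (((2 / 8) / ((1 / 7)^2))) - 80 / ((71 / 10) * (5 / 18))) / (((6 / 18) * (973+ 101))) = -52242 / 622741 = -0.08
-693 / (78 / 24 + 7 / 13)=-182.92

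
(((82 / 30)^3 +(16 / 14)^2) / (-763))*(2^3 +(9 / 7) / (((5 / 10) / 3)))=-79048838 / 176653575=-0.45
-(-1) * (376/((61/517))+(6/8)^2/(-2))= 6219995/1952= 3186.47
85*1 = 85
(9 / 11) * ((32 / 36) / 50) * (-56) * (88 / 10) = -896 / 125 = -7.17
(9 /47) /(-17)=-9 /799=-0.01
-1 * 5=-5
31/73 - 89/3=-6404/219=-29.24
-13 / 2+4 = -5 / 2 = -2.50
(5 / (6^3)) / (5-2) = 5 / 648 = 0.01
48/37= 1.30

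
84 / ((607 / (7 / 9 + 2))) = 700 / 1821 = 0.38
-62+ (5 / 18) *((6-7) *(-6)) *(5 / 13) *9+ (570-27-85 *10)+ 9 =-4605 / 13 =-354.23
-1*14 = -14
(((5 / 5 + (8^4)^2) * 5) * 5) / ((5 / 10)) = 838860850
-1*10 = -10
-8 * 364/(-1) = 2912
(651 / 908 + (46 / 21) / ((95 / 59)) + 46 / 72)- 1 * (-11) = 18634829 / 1358595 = 13.72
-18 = -18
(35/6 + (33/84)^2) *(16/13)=14083/1911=7.37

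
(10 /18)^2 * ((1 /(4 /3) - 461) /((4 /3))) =-106.54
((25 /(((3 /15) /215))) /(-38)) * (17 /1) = -456875 /38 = -12023.03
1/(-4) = -1/4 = -0.25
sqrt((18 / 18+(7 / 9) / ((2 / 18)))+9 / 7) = sqrt(455) / 7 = 3.05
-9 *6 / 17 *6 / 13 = -324 / 221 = -1.47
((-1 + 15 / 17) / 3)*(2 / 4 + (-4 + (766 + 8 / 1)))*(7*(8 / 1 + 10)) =-64722 / 17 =-3807.18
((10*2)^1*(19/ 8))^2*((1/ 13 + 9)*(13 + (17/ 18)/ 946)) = 117879847975/ 442728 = 266257.95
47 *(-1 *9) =-423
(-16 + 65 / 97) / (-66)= 1487 / 6402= 0.23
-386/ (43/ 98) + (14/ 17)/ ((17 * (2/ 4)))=-10931088/ 12427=-879.62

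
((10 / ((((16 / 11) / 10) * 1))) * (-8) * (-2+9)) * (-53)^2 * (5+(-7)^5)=181707749300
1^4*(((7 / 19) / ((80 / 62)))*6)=651 / 380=1.71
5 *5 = 25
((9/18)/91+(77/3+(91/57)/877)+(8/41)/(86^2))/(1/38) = 5902541124631/6050088863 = 975.61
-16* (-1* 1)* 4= 64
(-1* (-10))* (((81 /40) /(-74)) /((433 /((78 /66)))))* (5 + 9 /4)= -0.01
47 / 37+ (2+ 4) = 269 / 37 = 7.27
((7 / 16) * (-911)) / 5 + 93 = 13.29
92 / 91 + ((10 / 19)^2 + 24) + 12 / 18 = 2557910 / 98553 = 25.95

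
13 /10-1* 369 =-3677 /10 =-367.70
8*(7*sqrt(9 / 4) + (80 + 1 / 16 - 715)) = -9991 / 2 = -4995.50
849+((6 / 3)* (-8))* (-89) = 2273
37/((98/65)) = 2405/98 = 24.54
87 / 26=3.35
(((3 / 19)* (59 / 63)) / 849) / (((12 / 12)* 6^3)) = 59 / 73170216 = 0.00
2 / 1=2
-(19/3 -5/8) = -137/24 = -5.71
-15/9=-5/3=-1.67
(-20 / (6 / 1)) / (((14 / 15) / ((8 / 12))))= -50 / 21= -2.38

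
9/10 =0.90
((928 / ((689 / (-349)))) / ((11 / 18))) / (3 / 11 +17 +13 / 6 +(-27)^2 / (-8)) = 139912704 / 13039325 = 10.73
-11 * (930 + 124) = -11594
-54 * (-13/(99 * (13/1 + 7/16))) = 1248/2365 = 0.53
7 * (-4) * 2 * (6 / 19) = -336 / 19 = -17.68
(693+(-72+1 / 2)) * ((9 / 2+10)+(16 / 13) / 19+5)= 12013595 / 988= 12159.51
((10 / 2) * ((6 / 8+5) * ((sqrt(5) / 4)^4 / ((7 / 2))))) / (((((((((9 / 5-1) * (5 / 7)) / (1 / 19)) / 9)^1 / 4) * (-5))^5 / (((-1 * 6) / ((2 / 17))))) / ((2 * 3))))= 498912027831 / 15847033600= 31.48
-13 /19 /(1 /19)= -13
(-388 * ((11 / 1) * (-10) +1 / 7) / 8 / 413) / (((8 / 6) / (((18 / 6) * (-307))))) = -206100459 / 23128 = -8911.30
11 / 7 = 1.57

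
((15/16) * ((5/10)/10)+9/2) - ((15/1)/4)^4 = -49461/256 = -193.21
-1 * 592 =-592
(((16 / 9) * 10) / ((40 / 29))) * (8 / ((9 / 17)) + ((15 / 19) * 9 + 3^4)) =2047400 / 1539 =1330.34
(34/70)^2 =289/1225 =0.24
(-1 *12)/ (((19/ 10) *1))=-120/ 19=-6.32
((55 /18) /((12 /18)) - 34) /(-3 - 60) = 353 /756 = 0.47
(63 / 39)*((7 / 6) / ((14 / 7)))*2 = 49 / 26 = 1.88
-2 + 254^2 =64514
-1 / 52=-0.02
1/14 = 0.07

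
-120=-120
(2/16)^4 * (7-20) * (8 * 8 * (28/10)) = -91/160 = -0.57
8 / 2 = 4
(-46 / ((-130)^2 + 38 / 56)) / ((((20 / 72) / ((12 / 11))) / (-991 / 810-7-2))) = 42663712 / 390405675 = 0.11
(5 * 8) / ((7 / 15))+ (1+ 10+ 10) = 747 / 7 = 106.71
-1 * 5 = -5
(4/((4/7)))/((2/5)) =35/2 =17.50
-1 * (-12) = 12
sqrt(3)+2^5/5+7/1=sqrt(3)+67/5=15.13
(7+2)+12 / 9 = 31 / 3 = 10.33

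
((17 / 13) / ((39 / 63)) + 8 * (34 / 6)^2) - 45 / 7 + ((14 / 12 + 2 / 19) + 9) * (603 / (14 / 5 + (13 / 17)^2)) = 61506886303 / 29534778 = 2082.52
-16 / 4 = -4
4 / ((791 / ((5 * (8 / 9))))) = 160 / 7119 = 0.02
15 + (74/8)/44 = 2677/176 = 15.21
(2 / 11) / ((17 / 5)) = 0.05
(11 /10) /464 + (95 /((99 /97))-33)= 27599809 /459360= 60.08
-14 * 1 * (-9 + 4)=70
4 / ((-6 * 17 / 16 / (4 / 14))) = -64 / 357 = -0.18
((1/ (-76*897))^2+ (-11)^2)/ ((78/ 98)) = 27554562571585/ 181249441776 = 152.03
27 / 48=9 / 16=0.56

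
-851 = -851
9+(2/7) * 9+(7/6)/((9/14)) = 2530/189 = 13.39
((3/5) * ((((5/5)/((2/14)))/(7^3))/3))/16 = 1/3920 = 0.00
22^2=484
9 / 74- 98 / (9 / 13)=-94195 / 666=-141.43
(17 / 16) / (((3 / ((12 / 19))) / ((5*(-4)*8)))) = -680 / 19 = -35.79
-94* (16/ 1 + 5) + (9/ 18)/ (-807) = -1974.00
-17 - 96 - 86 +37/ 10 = -1953/ 10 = -195.30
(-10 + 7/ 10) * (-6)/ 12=4.65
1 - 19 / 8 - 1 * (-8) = 53 / 8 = 6.62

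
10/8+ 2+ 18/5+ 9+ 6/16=649/40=16.22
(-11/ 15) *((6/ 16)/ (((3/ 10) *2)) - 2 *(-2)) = -407/ 120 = -3.39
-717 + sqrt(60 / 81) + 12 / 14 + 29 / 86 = -430915 / 602 + 2 * sqrt(15) / 9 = -714.94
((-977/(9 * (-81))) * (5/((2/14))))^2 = 2200.24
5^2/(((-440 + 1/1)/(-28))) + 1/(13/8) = 12612/5707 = 2.21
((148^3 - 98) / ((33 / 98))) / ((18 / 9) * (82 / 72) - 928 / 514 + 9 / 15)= 2449359152520 / 272833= 8977503.28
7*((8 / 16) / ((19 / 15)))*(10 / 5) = 105 / 19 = 5.53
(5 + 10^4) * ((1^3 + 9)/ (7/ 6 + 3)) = 24012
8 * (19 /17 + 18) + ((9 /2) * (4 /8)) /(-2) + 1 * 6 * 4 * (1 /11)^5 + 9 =3522349685 /21902936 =160.82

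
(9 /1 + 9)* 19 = 342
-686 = -686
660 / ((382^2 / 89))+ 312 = 11396757 / 36481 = 312.40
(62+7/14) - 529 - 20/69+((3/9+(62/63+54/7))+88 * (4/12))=-1241575/2898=-428.42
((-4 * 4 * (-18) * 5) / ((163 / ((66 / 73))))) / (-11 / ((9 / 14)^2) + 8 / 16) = -15396480 / 50344669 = -0.31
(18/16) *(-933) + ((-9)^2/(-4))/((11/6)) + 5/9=-839611/792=-1060.11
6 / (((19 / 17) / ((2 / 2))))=102 / 19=5.37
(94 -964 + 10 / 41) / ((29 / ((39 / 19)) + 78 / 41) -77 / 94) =-130729560 / 2286379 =-57.18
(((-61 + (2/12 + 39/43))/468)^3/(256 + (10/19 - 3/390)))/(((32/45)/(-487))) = 854939359204394825/152526973197118021632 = 0.01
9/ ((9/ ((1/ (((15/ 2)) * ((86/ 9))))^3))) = 27/ 9938375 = 0.00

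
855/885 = 0.97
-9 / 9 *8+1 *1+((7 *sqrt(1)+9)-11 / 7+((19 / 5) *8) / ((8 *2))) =653 / 70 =9.33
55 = 55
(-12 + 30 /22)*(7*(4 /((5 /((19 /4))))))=-15561 /55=-282.93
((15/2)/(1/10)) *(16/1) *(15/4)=4500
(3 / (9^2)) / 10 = 0.00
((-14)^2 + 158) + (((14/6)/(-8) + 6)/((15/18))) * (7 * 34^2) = 278921/5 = 55784.20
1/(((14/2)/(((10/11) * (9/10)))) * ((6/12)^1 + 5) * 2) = 9/847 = 0.01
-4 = -4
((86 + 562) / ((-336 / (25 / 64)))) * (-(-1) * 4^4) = -1350 / 7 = -192.86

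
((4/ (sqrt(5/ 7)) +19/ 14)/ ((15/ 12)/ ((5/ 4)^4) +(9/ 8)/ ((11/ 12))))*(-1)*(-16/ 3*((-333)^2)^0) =418000/ 100443 +35200*sqrt(35)/ 14349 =18.67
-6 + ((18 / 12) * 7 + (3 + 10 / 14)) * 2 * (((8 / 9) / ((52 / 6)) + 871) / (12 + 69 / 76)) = 512200774 / 267813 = 1912.53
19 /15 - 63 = -926 /15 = -61.73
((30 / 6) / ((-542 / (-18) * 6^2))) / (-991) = -5 / 1074244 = -0.00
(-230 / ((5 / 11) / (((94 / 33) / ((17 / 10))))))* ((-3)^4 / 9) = -129720 / 17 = -7630.59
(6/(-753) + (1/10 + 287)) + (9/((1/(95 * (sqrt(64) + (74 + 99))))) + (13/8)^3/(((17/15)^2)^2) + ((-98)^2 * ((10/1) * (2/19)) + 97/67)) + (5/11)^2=165155.82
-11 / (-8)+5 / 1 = 6.38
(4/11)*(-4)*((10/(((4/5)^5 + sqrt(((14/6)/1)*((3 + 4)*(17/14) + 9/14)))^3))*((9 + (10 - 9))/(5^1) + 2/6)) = 752278524169921875000/10090638082230449873987 - 33088477611541748046875*sqrt(3)/161450209315687197983792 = -0.28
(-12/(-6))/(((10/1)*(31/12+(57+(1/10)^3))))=600/178753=0.00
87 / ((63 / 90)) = 870 / 7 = 124.29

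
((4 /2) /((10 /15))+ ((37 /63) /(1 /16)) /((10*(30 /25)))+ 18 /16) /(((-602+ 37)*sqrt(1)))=-0.01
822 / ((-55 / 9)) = -134.51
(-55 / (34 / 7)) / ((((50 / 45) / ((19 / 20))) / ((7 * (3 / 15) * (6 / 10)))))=-276507 / 34000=-8.13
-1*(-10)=10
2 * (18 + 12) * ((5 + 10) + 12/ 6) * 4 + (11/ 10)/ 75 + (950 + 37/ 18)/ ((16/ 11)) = 170443903/ 36000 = 4734.55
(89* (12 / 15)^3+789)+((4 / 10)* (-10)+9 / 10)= 207867 / 250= 831.47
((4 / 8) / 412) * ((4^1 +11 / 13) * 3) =189 / 10712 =0.02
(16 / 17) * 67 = 63.06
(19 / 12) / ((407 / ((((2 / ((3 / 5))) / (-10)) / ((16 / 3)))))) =-19 / 78144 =-0.00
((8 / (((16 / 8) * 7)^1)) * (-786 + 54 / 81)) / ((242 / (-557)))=2624584 / 2541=1032.89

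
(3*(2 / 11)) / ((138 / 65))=65 / 253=0.26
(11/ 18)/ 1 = 11/ 18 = 0.61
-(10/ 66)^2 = -25/ 1089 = -0.02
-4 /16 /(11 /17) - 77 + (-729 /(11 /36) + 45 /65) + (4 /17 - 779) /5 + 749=-1869.27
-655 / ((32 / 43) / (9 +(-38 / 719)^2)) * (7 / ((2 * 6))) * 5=-4587888527075 / 198513024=-23111.27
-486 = -486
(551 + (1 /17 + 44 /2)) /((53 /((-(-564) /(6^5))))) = 228937 /291924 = 0.78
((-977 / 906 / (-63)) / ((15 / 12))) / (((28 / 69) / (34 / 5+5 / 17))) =1505557 / 6289150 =0.24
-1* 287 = -287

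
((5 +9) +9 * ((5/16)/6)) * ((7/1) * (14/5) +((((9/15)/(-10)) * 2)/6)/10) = 4536937/16000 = 283.56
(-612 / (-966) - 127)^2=413919025 / 25921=15968.48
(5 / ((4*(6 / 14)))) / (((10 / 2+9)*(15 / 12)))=1 / 6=0.17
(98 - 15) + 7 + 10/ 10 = 91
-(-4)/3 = 4/3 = 1.33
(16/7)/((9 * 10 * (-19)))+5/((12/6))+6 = 101729/11970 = 8.50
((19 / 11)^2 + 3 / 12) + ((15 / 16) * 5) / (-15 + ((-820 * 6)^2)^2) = 22230580327330395 / 6875144331263824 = 3.23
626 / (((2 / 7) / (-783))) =-1715553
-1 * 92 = -92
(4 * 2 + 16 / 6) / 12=8 / 9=0.89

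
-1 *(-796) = 796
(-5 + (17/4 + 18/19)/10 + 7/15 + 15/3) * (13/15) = 29237/34200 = 0.85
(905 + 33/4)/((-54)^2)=0.31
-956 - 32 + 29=-959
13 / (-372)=-13 / 372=-0.03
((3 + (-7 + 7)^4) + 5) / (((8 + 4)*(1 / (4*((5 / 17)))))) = 40 / 51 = 0.78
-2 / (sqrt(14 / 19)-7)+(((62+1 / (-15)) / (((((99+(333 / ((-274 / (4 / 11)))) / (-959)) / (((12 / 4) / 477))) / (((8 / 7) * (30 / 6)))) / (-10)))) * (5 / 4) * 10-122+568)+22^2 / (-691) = 2 * sqrt(266) / 917+2735420446455963820 / 6177842011715301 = 442.81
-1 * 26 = -26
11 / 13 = 0.85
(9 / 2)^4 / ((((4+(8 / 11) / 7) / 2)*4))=505197 / 10112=49.96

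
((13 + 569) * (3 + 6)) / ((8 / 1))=2619 / 4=654.75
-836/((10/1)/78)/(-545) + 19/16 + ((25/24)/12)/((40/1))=82588841/6278400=13.15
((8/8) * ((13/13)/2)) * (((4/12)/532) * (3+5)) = 1/399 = 0.00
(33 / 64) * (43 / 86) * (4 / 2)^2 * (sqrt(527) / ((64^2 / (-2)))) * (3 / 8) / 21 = -33 * sqrt(527) / 3670016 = -0.00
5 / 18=0.28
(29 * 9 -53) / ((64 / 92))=299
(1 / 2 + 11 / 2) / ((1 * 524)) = 3 / 262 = 0.01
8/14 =4/7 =0.57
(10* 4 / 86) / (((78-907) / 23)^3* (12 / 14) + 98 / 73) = -6217337 / 536490005293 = -0.00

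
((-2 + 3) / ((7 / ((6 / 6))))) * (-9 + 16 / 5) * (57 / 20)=-1653 / 700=-2.36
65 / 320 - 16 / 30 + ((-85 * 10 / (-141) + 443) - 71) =17041741 / 45120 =377.70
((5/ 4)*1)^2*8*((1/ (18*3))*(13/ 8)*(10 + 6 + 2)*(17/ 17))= 325/ 48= 6.77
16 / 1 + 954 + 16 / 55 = 53366 / 55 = 970.29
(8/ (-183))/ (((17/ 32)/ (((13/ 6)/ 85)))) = -1664/ 793305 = -0.00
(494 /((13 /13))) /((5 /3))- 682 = -1928 /5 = -385.60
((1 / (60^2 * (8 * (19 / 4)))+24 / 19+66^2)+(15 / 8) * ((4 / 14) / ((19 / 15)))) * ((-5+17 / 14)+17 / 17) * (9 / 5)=-21850.68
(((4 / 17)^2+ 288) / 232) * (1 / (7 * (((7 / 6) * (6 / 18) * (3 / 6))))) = 374616 / 410669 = 0.91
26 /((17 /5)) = 130 /17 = 7.65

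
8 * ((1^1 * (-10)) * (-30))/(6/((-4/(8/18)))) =-3600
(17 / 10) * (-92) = -782 / 5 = -156.40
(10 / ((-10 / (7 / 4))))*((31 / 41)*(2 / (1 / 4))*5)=-2170 / 41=-52.93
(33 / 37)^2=1089 / 1369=0.80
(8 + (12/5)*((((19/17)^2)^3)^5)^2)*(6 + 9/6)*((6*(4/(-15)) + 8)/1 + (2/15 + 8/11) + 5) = 2240222805812829015431702331880255042636884532205514564375186510028878230037782/12776153747424119592319877438341479131979450042672540429884726760135289495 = 175344.07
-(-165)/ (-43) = -165/ 43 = -3.84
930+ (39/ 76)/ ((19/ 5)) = 1343115/ 1444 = 930.14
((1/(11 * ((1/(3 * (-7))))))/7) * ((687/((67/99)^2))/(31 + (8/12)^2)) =-13.01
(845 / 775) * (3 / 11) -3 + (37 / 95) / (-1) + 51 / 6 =350377 / 64790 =5.41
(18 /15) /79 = 0.02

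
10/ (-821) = -10/ 821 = -0.01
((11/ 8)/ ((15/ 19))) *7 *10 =1463/ 12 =121.92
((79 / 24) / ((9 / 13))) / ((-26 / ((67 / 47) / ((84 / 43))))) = -227599 / 1705536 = -0.13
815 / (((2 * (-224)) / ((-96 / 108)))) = 815 / 504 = 1.62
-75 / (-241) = 75 / 241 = 0.31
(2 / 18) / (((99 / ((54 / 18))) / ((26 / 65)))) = 0.00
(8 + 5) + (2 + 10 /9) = 145 /9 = 16.11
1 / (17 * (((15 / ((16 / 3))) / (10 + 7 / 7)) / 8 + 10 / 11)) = 1408 / 22525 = 0.06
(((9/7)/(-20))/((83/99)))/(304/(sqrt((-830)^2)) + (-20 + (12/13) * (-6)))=3861/1267504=0.00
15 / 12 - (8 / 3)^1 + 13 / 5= 71 / 60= 1.18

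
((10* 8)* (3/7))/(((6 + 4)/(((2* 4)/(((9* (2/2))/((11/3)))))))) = 704/63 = 11.17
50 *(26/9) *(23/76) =7475/171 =43.71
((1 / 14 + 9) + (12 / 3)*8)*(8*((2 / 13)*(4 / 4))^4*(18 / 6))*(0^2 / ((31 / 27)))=0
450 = 450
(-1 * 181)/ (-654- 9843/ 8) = 1448/ 15075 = 0.10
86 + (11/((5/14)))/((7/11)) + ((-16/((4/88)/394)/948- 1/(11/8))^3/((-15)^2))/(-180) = 38188300938150368/179398218247875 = 212.87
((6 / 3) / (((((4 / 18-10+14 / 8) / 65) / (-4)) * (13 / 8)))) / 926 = 5760 / 133807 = 0.04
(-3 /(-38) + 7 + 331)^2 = 165045409 /1444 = 114297.37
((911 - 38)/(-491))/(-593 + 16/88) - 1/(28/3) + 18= 1604376195/89650708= 17.90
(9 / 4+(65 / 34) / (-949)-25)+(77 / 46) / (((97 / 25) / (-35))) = -37.85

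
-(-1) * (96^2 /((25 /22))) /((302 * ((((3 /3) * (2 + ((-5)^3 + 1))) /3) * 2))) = -76032 /230275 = -0.33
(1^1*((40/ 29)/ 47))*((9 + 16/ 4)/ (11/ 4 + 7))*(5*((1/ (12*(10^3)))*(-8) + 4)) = 47992/ 61335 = 0.78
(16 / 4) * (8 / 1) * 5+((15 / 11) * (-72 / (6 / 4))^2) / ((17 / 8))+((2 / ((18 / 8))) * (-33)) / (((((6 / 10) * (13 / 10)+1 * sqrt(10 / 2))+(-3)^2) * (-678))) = 23539099679800 / 14366185053 - 110000 * sqrt(5) / 230473557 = 1638.51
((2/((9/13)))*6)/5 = 52/15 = 3.47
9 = 9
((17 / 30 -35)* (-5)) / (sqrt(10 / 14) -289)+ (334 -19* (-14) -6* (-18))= 2481469457 / 3507852 -1033* sqrt(35) / 3507852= 707.40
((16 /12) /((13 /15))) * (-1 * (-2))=40 /13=3.08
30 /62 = 15 /31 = 0.48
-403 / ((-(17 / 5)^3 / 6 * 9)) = 100750 / 14739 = 6.84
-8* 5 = -40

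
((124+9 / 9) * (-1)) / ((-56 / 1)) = 125 / 56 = 2.23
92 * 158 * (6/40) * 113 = 246385.20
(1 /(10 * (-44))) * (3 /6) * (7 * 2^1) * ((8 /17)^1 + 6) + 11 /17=37 /68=0.54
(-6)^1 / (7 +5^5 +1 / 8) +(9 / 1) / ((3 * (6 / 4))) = 2.00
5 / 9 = 0.56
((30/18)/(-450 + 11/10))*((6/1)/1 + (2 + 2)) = -500/13467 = -0.04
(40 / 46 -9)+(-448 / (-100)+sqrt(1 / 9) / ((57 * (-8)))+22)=14433193 / 786600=18.35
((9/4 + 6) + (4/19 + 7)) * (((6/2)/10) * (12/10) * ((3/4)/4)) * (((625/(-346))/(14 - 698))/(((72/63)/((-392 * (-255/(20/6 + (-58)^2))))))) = 23123559375/323020905472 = 0.07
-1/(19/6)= -6/19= -0.32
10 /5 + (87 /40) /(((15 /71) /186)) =1916.87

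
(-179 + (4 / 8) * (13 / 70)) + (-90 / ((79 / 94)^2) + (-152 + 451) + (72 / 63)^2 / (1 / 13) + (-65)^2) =25899885071 / 6116180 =4234.65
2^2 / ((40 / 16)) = 8 / 5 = 1.60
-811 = -811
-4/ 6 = -2/ 3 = -0.67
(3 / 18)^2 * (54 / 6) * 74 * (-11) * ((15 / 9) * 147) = -49857.50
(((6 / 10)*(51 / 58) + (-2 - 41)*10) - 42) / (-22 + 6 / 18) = 410181 / 18850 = 21.76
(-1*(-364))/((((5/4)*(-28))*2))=-26/5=-5.20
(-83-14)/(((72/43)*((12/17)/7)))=-496349/864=-574.48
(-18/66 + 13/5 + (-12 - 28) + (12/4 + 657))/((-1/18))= -616104/55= -11201.89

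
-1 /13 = -0.08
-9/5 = -1.80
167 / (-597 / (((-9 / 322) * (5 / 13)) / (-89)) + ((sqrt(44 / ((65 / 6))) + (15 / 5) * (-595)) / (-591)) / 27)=-22768378666559167005 / 673855337484384517623631 + 8882730 * sqrt(4290) / 673855337484384517623631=-0.00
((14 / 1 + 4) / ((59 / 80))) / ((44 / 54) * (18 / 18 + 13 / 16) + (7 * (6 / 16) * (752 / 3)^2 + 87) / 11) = 311040 / 191208557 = 0.00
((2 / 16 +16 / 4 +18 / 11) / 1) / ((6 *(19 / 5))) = 845 / 3344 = 0.25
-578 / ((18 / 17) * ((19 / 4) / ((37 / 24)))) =-181781 / 1026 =-177.17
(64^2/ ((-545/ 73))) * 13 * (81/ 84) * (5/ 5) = -26237952/ 3815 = -6877.58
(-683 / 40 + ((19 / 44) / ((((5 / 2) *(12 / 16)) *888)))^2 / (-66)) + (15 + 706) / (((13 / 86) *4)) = 1175.35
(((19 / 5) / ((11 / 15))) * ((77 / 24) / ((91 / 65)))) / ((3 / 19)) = 1805 / 24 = 75.21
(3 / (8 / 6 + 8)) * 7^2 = 63 / 4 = 15.75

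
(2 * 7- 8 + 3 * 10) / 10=3.60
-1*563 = -563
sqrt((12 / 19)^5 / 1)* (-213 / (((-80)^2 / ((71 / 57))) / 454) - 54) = -39847563* sqrt(57) / 13032100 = -23.08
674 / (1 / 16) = 10784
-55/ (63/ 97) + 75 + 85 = 75.32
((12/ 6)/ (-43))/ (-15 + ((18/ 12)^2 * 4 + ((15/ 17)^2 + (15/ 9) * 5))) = -867/ 58007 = -0.01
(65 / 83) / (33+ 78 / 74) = 0.02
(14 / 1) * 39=546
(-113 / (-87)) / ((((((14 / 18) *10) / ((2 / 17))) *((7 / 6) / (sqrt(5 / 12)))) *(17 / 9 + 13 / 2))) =6102 *sqrt(15) / 18238535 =0.00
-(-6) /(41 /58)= 348 /41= 8.49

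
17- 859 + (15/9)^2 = -7553/9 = -839.22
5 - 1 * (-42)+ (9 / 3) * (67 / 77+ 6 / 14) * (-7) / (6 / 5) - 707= -7510 / 11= -682.73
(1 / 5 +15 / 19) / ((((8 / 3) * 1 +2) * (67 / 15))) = 423 / 8911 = 0.05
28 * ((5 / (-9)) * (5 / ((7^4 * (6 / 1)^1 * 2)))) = -0.00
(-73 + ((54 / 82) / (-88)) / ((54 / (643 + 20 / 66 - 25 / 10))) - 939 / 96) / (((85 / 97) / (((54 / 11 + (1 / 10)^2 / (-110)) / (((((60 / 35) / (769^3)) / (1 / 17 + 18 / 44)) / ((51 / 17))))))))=-2617326848880841998803 / 15140178240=-172872921797.31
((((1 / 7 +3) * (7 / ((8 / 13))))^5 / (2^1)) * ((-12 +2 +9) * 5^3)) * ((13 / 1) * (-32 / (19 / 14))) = 680192114226625 / 608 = 1118737029978.00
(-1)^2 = 1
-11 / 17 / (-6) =11 / 102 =0.11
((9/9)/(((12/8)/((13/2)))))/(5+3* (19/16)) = 208/411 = 0.51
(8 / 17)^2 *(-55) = -3520 / 289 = -12.18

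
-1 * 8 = -8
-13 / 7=-1.86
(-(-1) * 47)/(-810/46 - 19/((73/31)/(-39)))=78913/498768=0.16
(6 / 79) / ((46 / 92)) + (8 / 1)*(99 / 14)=31368 / 553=56.72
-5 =-5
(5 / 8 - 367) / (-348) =977 / 928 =1.05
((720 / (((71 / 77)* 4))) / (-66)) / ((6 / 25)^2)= -21875 / 426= -51.35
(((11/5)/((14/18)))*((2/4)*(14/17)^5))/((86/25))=9507960/61053851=0.16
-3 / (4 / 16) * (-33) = 396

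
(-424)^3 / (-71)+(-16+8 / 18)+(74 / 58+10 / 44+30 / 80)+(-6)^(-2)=1750714092377 / 1630728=1073578.24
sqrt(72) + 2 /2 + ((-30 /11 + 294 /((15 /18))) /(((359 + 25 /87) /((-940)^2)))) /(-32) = -26894.84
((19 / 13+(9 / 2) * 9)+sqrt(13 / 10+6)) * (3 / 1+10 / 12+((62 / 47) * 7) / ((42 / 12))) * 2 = 365 * sqrt(730) / 282+1991075 / 3666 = 578.09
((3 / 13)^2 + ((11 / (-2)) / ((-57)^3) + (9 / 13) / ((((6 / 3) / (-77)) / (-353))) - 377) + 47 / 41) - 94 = 11470554723239 / 1283202297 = 8939.01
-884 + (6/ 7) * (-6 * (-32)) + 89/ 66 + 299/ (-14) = -170810/ 231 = -739.44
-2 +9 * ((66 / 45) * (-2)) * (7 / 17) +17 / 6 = -5119 / 510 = -10.04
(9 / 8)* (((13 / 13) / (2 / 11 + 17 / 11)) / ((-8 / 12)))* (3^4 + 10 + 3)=-13959 / 152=-91.84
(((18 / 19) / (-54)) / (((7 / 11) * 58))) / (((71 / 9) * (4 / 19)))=-33 / 115304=-0.00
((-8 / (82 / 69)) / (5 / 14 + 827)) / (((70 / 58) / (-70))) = 74704 / 158301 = 0.47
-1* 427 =-427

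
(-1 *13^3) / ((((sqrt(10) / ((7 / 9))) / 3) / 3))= -15379 *sqrt(10) / 10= -4863.27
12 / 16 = 3 / 4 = 0.75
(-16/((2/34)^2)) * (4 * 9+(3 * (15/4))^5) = -53339281821/64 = -833426278.45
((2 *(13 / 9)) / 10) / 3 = 13 / 135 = 0.10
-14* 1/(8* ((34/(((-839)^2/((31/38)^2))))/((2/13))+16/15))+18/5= 159387749457/81332882495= 1.96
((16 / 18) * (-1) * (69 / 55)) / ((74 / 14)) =-1288 / 6105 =-0.21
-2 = -2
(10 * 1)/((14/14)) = 10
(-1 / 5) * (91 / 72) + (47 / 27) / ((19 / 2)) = -1427 / 20520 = -0.07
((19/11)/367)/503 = 0.00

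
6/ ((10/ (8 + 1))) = 27/ 5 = 5.40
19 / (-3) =-6.33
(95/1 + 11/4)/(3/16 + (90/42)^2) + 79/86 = 6886709/322242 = 21.37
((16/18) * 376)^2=111704.49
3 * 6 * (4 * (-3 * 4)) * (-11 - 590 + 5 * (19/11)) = 511802.18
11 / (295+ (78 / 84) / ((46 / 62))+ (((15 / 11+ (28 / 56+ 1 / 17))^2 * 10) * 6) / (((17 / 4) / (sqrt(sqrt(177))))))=-67630543440165545633107956189980911968720 * 177^(1 / 4) / 8580464501058221790175997229208526884475041 - 2097854674458882448222573114415257728000 * 177^(3 / 4) / 8580464501058221790175997229208526884475041+ 11911299328458914963991888857182337289600 * sqrt(177) / 8580464501058221790175997229208526884475041+ 383995925203895391493134473560328501188054 / 8580464501058221790175997229208526884475041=0.02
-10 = -10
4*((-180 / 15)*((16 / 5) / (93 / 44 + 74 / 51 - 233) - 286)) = 13728.67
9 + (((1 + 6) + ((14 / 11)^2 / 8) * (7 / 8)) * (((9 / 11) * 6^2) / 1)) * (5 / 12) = 2067489 / 21296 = 97.08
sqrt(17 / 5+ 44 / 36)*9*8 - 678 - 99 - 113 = -735.20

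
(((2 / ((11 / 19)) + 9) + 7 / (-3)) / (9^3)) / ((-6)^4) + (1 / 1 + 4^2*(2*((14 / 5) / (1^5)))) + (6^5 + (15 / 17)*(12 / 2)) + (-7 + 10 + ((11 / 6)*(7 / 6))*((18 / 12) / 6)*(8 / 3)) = 10436593185551 / 1325059560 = 7876.32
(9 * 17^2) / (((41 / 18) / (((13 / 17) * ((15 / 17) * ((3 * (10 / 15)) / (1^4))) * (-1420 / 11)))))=-89715600 / 451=-198925.94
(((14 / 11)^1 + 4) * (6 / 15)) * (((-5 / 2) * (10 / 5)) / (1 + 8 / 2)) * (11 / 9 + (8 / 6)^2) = -348 / 55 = -6.33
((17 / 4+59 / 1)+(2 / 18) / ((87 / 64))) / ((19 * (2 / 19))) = 198355 / 6264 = 31.67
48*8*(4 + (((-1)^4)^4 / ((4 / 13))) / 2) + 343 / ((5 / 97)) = 44071 / 5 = 8814.20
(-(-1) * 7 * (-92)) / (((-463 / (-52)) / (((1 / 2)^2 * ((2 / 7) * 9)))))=-21528 / 463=-46.50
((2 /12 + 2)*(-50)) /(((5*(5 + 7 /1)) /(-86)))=2795 /18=155.28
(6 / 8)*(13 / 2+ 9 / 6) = 6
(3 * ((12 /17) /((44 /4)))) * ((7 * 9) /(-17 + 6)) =-2268 /2057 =-1.10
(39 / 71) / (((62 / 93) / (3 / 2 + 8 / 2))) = 1287 / 284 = 4.53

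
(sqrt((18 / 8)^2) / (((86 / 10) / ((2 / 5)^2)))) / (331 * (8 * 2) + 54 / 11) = 99 / 12536650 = 0.00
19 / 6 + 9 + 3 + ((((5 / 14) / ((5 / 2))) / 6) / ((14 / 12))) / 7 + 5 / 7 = 32689 / 2058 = 15.88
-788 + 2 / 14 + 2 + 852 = 463 / 7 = 66.14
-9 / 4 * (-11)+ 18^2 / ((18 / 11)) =891 / 4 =222.75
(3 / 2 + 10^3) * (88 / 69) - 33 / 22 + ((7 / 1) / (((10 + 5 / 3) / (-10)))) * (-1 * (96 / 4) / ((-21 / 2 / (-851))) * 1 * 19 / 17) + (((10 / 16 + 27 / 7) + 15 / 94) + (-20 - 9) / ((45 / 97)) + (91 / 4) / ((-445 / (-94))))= 58801170974459 / 4121593560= 14266.61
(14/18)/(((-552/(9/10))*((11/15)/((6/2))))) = -21/4048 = -0.01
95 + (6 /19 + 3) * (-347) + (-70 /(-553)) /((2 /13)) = -1583189 /1501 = -1054.76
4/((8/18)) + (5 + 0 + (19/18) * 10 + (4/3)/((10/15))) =239/9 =26.56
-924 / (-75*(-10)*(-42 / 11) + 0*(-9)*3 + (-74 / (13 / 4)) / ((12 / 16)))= 99099 / 310381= 0.32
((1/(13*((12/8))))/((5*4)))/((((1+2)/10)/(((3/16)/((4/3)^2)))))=3/3328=0.00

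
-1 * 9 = -9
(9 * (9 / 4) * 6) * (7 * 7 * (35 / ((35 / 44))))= 261954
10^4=10000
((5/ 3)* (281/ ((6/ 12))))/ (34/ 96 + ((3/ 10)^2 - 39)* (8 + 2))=-2.41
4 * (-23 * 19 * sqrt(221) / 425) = -61.14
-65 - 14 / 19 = -1249 / 19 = -65.74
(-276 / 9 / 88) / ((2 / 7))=-161 / 132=-1.22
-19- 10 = -29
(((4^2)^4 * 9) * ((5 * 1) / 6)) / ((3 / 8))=1310720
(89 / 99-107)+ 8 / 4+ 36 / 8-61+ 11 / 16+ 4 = -246967 / 1584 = -155.91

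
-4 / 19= -0.21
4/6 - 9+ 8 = -1/3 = -0.33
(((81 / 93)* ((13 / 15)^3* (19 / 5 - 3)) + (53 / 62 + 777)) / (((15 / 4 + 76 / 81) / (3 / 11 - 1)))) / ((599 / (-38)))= 30312094752 / 3957518125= 7.66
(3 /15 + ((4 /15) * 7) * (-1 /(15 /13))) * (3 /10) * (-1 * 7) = 2233 /750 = 2.98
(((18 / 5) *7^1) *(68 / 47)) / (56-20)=238 / 235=1.01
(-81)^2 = 6561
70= 70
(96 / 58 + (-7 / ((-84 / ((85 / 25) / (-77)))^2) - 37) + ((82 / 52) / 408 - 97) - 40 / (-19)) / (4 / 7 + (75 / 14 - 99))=296186956995368 / 211666562432325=1.40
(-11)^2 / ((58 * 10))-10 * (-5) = 29121 / 580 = 50.21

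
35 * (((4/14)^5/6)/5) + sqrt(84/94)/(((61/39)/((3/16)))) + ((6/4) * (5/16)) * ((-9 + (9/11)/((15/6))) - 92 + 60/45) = -118058741/2535456 + 117 * sqrt(1974)/45872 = -46.45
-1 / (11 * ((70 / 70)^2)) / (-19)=1 / 209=0.00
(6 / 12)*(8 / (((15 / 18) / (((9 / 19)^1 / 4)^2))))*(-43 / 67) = -10449 / 241870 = -0.04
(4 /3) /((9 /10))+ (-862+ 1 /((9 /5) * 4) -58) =-99185 /108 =-918.38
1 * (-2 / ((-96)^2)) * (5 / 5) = -1 / 4608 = -0.00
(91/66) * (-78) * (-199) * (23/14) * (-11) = -386756.50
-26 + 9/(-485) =-12619/485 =-26.02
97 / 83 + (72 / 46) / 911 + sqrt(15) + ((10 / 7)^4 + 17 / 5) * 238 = sqrt(15) + 5373442392757 / 2982554785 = 1805.50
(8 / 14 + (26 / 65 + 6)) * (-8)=-1952 / 35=-55.77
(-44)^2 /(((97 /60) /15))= 1742400 /97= 17962.89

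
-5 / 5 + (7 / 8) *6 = 4.25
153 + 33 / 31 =4776 / 31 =154.06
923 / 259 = 3.56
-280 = -280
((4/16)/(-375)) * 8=-2/375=-0.01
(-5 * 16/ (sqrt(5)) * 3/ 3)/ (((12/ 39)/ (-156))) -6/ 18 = -1/ 3 +8112 * sqrt(5) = 18138.65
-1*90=-90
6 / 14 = 3 / 7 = 0.43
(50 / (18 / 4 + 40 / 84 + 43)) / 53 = 420 / 21359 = 0.02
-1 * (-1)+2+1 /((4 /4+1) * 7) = 43 /14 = 3.07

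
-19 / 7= -2.71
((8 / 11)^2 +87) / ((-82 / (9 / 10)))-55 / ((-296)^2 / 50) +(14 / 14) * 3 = 2181931757 / 1086657440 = 2.01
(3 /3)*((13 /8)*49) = 637 /8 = 79.62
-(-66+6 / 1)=60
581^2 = 337561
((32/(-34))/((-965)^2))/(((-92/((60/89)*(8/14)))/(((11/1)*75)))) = 31680/9073595657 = 0.00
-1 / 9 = -0.11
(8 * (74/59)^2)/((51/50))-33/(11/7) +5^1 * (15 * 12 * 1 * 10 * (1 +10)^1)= 17574031249/177531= 98991.34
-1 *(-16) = 16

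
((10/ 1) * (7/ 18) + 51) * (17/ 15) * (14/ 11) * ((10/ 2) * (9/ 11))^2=1763580/ 1331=1325.00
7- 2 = 5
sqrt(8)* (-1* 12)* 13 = -312* sqrt(2) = -441.23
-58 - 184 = -242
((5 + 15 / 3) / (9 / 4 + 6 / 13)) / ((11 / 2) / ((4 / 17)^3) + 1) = 5120 / 587547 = 0.01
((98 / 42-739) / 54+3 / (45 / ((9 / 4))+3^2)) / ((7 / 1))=-31802 / 16443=-1.93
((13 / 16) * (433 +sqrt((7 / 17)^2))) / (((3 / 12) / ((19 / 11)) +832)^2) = 0.00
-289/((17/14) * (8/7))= -833/4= -208.25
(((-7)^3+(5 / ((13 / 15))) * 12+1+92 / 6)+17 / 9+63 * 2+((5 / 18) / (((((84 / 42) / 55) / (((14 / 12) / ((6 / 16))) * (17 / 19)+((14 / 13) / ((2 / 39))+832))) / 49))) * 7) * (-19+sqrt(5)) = -179434172887 / 4212+179434172887 * sqrt(5) / 80028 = -37587122.97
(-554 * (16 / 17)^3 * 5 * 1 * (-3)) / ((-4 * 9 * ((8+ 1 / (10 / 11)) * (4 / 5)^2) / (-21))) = 44320000 / 63869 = 693.92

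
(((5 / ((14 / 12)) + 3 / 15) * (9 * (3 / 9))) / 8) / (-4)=-0.42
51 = 51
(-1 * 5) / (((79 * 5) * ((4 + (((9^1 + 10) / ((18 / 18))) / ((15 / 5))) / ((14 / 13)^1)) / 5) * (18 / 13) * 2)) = -91 / 39342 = -0.00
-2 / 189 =-0.01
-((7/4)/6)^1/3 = -7/72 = -0.10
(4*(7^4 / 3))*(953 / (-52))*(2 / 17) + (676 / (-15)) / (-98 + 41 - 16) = -556734098 / 80665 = -6901.80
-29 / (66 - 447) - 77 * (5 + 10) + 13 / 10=-4395307 / 3810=-1153.62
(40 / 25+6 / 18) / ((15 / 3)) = 29 / 75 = 0.39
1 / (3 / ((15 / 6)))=5 / 6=0.83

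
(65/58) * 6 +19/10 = 2501/290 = 8.62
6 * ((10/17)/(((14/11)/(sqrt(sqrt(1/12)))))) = 55 * sqrt(2) * 3^(3/4)/119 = 1.49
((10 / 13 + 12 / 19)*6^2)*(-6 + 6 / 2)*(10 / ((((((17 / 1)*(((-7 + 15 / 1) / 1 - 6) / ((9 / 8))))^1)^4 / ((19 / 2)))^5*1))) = -37003641454367298516815450955 / 127747211394008280133513210177349960004663221682176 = -0.00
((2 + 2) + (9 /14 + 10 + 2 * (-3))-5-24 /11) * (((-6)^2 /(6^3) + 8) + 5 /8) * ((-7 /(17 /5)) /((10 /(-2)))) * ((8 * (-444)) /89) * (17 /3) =-1171050 /979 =-1196.17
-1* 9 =-9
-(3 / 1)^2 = -9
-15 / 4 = -3.75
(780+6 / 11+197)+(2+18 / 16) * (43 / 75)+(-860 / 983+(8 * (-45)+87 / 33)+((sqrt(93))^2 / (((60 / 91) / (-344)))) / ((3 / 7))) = -146098813253 / 1297560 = -112595.03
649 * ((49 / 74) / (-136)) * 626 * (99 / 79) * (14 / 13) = -2669.55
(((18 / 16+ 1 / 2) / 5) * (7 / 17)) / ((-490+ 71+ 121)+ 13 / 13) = -0.00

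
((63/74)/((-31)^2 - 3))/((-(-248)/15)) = 945/17581216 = 0.00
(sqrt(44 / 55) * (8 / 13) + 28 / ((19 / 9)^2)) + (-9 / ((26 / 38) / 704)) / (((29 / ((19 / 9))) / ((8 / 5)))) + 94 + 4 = -663005162 / 680485 + 16 * sqrt(5) / 65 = -973.76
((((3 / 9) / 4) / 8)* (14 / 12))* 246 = 287 / 96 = 2.99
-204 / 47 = -4.34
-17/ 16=-1.06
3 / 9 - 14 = -41 / 3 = -13.67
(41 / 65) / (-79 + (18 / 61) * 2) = -2501 / 310895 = -0.01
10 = 10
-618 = -618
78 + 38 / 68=78.56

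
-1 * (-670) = 670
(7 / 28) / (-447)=-1 / 1788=-0.00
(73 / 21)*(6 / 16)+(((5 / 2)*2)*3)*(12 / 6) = 1753 / 56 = 31.30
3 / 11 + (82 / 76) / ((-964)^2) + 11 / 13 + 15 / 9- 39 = -548626603339 / 15149383392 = -36.21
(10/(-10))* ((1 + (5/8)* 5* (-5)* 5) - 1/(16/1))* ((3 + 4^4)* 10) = 1599325/8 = 199915.62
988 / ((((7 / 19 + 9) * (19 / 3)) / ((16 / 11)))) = 23712 / 979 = 24.22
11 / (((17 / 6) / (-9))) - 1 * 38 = -1240 / 17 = -72.94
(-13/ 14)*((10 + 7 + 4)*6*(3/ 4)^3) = -49.36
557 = 557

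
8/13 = 0.62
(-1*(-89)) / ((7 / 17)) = 1513 / 7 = 216.14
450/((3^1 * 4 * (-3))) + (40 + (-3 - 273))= -497/2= -248.50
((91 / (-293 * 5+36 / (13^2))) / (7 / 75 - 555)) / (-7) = -164775 / 10302494282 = -0.00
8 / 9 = 0.89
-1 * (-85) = 85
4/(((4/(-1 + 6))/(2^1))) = 10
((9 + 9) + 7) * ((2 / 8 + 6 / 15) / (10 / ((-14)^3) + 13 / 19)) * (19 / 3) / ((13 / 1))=619115 / 53223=11.63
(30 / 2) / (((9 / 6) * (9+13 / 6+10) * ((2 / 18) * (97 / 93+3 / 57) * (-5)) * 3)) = -15903 / 61468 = -0.26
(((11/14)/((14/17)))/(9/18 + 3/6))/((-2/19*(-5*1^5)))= 3553/1960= 1.81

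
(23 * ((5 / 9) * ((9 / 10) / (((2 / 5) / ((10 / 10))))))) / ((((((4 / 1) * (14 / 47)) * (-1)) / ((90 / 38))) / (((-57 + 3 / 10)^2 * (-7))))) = 3127766481 / 2432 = 1286088.19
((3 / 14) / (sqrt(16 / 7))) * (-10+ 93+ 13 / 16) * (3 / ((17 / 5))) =10.48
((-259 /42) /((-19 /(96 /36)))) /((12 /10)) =370 /513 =0.72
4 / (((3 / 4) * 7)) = 16 / 21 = 0.76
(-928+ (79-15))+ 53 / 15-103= -14452 / 15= -963.47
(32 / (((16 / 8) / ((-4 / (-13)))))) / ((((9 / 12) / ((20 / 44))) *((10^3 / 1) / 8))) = 256 / 10725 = 0.02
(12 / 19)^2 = 144 / 361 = 0.40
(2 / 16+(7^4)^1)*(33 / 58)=633897 / 464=1366.16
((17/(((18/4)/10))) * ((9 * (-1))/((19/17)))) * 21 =-121380/19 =-6388.42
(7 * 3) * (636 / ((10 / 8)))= 53424 / 5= 10684.80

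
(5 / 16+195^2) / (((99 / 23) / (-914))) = -6394944955 / 792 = -8074425.45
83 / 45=1.84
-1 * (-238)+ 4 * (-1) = 234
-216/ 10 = -108/ 5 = -21.60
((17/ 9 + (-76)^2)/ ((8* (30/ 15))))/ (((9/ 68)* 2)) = 884017/ 648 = 1364.22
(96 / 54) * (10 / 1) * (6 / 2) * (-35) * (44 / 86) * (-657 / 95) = 5396160 / 817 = 6604.85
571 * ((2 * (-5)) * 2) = -11420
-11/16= -0.69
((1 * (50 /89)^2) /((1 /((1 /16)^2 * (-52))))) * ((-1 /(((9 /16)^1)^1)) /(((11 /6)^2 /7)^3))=14447160000 /14032534681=1.03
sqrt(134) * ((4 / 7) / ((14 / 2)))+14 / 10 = 4 * sqrt(134) / 49+7 / 5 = 2.34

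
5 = 5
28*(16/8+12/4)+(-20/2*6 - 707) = -627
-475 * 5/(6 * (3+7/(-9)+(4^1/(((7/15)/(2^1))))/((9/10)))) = -9975/536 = -18.61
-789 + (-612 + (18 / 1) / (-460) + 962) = -100979 / 230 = -439.04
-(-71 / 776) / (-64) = -71 / 49664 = -0.00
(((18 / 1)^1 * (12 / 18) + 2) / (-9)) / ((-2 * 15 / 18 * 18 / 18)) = 14 / 15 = 0.93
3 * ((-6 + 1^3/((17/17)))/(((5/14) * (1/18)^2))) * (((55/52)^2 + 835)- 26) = -3726144261/338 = -11024095.45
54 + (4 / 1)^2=70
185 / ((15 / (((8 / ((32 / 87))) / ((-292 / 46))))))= -42.26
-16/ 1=-16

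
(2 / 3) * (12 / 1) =8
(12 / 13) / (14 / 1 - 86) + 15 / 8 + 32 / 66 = 2685 / 1144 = 2.35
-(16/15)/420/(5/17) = -68/7875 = -0.01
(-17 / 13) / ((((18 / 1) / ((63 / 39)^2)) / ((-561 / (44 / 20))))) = 212415 / 4394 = 48.34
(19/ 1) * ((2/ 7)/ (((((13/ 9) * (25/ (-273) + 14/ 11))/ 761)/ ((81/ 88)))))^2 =52628438014731/ 201299344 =261443.66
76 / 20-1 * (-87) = 454 / 5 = 90.80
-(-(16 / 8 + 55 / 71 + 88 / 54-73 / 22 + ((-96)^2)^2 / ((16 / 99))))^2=-491235650518525902819848041 / 1778646276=-276185128626736518.59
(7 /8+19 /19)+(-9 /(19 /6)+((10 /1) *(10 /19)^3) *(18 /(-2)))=-773067 /54872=-14.09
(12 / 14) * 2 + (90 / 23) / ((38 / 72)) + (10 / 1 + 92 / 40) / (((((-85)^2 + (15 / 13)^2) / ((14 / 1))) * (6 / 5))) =68352740677 / 7471607500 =9.15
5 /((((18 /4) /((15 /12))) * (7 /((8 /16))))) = 25 /252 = 0.10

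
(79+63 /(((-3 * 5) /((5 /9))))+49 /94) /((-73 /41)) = -892447 /20586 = -43.35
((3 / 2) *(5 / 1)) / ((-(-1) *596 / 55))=825 / 1192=0.69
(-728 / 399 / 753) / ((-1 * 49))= 104 / 2103129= 0.00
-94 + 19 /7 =-639 /7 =-91.29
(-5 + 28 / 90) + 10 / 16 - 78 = -29543 / 360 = -82.06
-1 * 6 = -6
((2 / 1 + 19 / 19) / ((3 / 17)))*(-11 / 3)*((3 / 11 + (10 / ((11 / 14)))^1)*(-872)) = 2119832 / 3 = 706610.67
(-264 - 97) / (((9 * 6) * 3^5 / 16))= -2888 / 6561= -0.44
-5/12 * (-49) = 245/12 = 20.42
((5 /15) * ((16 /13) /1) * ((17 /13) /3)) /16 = 0.01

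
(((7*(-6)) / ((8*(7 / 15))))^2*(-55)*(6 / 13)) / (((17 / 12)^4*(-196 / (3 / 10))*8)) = 16238475 / 106405754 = 0.15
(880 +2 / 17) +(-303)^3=-472893197 / 17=-27817246.88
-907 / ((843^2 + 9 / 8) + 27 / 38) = -137864 / 108018927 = -0.00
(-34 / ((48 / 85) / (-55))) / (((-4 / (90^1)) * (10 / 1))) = -238425 / 32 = -7450.78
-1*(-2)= 2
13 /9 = 1.44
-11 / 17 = -0.65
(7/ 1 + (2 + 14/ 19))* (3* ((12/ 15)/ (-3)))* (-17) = 2516/ 19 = 132.42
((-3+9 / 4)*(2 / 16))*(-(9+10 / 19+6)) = 885 / 608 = 1.46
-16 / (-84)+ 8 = 172 / 21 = 8.19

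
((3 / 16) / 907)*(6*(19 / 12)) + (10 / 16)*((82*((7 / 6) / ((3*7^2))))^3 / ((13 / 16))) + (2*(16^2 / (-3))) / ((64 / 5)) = -1237754199653 / 94345733664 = -13.12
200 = 200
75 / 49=1.53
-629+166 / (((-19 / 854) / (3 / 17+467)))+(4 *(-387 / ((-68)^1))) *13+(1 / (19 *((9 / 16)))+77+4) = -10133739655 / 2907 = -3485978.55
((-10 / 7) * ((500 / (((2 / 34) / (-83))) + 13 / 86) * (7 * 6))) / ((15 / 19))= 2305573506 / 43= 53617988.51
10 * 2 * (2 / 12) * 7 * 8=560 / 3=186.67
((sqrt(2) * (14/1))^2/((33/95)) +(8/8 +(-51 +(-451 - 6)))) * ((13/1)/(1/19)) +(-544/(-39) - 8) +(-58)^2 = 22433369/143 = 156876.71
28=28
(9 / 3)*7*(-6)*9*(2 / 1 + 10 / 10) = -3402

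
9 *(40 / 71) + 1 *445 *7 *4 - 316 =862584 / 71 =12149.07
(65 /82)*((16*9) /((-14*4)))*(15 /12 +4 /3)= -6045 /1148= -5.27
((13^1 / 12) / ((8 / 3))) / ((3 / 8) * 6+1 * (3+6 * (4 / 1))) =1 / 72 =0.01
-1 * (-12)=12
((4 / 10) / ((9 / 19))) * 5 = 38 / 9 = 4.22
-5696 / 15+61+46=-4091 / 15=-272.73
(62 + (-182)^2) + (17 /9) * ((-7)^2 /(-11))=3284581 /99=33177.59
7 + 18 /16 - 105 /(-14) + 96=893 /8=111.62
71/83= 0.86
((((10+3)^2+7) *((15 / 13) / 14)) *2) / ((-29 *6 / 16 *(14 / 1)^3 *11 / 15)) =-1200 / 905177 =-0.00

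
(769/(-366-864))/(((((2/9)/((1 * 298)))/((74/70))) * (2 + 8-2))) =-110.79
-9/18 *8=-4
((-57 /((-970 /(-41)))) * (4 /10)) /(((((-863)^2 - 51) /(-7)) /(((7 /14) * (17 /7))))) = 39729 /3611882300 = 0.00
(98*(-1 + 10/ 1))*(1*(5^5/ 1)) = 2756250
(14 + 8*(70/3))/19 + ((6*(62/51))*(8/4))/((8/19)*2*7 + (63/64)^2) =6566744206/517603947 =12.69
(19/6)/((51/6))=19/51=0.37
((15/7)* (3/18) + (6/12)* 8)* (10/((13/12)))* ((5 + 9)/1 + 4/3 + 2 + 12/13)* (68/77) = 59067520/91091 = 648.45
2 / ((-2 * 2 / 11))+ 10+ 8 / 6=35 / 6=5.83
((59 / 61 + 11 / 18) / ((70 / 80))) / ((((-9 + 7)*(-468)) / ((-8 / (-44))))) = 1733 / 4945941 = 0.00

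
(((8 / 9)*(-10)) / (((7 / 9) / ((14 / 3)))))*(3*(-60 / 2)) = 4800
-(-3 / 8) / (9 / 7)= 7 / 24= 0.29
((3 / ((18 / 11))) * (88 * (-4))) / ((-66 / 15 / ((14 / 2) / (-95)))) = -616 / 57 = -10.81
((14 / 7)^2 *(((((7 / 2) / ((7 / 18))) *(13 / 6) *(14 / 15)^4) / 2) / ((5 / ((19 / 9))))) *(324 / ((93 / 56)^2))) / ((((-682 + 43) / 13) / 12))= -6189399064576 / 17270971875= -358.37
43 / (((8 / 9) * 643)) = 0.08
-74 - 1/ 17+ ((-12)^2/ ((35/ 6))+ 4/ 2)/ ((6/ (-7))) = -105.19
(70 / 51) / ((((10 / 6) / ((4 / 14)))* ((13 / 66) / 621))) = 163944 / 221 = 741.83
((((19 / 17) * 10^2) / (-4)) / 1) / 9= -475 / 153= -3.10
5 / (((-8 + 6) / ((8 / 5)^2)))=-32 / 5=-6.40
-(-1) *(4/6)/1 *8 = 16/3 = 5.33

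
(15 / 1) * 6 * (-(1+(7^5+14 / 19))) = -28742940 / 19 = -1512786.32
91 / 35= 13 / 5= 2.60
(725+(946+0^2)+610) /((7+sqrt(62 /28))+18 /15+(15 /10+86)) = 152804190 /6409393 - 114050*sqrt(434) /6409393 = 23.47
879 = 879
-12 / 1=-12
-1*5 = -5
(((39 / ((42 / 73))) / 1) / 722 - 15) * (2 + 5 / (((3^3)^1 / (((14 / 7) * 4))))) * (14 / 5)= -7081537 / 48735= -145.31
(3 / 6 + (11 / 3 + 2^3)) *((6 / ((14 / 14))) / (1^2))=73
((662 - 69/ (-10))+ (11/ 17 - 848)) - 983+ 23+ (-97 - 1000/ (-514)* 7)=-53381939/ 43690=-1221.83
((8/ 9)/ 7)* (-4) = -32/ 63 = -0.51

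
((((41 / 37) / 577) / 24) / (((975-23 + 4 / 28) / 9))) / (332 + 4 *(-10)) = 861 / 332391974560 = 0.00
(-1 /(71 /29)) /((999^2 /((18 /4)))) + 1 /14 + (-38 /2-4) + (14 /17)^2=-354388798321 /15927319737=-22.25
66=66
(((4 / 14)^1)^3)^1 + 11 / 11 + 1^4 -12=-3422 / 343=-9.98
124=124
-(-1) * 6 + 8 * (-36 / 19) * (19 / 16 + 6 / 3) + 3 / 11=-8787 / 209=-42.04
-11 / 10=-1.10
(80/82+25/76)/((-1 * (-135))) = 271/28044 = 0.01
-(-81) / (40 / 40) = 81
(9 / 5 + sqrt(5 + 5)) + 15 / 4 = sqrt(10) + 111 / 20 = 8.71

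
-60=-60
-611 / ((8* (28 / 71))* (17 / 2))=-43381 / 1904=-22.78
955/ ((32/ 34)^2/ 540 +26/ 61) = 2272818825/ 1018294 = 2231.99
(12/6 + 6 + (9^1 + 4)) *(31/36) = 217/12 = 18.08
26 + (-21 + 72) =77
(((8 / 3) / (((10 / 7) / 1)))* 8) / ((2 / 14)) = 1568 / 15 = 104.53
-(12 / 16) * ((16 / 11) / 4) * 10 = -30 / 11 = -2.73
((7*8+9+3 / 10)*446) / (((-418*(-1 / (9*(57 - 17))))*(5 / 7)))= 36695988 / 1045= 35115.78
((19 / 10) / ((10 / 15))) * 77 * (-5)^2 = 21945 / 4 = 5486.25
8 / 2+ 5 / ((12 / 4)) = 5.67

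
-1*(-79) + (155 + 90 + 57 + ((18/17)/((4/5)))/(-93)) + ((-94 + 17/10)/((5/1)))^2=950915333/1317500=721.76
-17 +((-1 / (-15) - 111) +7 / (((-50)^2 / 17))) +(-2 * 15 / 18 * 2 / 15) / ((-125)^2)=-71935733 / 562500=-127.89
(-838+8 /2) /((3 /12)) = -3336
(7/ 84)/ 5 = 1/ 60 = 0.02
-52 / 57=-0.91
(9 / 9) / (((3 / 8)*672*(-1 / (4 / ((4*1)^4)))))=-1 / 16128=-0.00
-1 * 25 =-25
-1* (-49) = 49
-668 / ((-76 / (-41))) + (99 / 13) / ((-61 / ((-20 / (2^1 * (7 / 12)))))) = -37781977 / 105469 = -358.23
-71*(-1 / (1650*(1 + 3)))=0.01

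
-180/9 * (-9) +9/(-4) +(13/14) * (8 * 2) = 5393/28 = 192.61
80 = 80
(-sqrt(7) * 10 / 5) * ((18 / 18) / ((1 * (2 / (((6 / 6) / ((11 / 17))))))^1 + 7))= -34 * sqrt(7) / 141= -0.64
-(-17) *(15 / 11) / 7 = 255 / 77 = 3.31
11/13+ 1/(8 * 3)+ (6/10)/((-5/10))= -487/1560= -0.31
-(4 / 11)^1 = -4 / 11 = -0.36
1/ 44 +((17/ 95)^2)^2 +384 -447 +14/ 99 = -2026702827559/ 32254447500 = -62.83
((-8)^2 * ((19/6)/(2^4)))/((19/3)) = 2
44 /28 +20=151 /7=21.57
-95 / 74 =-1.28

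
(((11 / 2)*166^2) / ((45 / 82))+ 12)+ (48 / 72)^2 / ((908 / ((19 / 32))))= 30093047413 / 108960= 276184.36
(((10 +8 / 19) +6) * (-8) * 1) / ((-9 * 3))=832 / 171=4.87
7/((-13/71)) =-497/13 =-38.23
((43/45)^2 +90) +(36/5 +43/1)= 285754/2025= 141.11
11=11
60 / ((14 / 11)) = 330 / 7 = 47.14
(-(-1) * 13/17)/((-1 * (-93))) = 13/1581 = 0.01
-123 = -123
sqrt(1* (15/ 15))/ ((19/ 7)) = 7/ 19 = 0.37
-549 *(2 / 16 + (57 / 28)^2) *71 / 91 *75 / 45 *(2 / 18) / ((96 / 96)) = -338.64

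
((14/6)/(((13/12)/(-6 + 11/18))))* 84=-38024/39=-974.97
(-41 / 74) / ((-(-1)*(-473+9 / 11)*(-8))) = -451 / 3074848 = -0.00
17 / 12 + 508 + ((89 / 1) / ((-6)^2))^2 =668125 / 1296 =515.53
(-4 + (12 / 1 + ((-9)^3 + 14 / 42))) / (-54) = 1081 / 81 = 13.35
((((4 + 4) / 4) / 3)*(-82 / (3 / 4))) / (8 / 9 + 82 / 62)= -20336 / 617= -32.96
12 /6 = 2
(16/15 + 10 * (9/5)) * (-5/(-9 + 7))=143/3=47.67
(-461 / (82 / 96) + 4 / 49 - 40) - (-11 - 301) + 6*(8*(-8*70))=-54539580 / 2009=-27147.63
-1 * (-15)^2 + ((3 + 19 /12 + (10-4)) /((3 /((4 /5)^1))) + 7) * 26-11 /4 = 27.63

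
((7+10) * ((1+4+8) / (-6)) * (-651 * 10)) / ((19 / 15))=3596775 / 19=189303.95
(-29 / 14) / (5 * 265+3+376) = -29 / 23856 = -0.00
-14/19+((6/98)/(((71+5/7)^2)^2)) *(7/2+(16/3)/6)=-5334505271795/7239685825824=-0.74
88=88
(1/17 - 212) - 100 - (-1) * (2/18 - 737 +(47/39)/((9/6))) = -2084525/1989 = -1048.03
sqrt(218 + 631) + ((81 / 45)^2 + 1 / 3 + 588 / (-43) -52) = -200276 / 3225 + sqrt(849) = -32.96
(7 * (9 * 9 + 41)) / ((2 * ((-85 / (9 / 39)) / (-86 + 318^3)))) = -3168735402 / 85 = -37279240.02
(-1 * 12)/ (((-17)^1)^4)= -12/ 83521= -0.00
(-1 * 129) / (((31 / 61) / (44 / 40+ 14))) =-1188219 / 310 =-3832.96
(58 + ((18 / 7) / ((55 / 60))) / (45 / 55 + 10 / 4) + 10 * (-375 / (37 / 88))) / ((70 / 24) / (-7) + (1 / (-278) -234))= 279419039880 / 7392882791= 37.80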